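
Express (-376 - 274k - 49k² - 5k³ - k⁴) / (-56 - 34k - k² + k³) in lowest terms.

(-47 + k - k²)/(-7 + k)

Apply the Euclidean algorithm:
  -k⁴ - 5k³ - 49k² - 274k - 376 = (-k - 6)(k³ - k² - 34k - 56) + (-89k² - 534k - 712)
  k³ - k² - 34k - 56 = (-(1/89)k + 7/89)(-89k² - 534k - 712) + (0)
Last nonzero remainder: -89k² - 534k - 712. Dividing through by -89 gives the monic gcd k² + 6k + 8.
Cancel k² + 6k + 8 from numerator and denominator to get the reduced form.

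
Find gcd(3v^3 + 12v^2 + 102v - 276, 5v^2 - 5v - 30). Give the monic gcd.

1

Apply the Euclidean algorithm:
  3v^3 + 12v^2 + 102v - 276 = ((3/5)v + 3)(5v^2 - 5v - 30) + (135v - 186)
  5v^2 - 5v - 30 = ((1/27)v + 17/1215)(135v - 186) + (-11096/405)
  135v - 186 = (-(54675/11096)v + 37665/5548)(-11096/405) + (0)
The last nonzero remainder is the constant -11096/405, so the polynomials are coprime and gcd = 1.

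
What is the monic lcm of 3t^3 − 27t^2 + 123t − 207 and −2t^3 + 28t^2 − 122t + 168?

By polynomial division,
  3t^3 − 27t^2 + 123t − 207 = (−3/2)(−2t^3 + 28t^2 − 122t + 168) + (15t^2 − 60t + 45)
  −2t^3 + 28t^2 − 122t + 168 = (−(2/15)t + 4/3)(15t^2 − 60t + 45) + (−36t + 108)
  15t^2 − 60t + 45 = (−(5/12)t + 5/12)(−36t + 108) + (0)
Last nonzero remainder: −36t + 108. Dividing through by −36 gives the monic gcd t − 3.
Then lcm(f, g) = f·g / gcd(f, g); expanding and making the result monic gives the answer.

t^5 − 20t^4 + 168t^3 − 772t^2 + 1907t − 1932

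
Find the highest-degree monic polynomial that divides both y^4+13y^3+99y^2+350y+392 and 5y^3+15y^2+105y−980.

y^2+7y+49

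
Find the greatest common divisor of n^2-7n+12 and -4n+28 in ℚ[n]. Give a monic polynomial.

1

Repeated division with remainder:
  n^2-7n+12 = (-(1/4)n)(-4n+28) + (12)
  -4n+28 = (-(1/3)n+7/3)(12) + (0)
The last nonzero remainder is the constant 12, so the polynomials are coprime and gcd = 1.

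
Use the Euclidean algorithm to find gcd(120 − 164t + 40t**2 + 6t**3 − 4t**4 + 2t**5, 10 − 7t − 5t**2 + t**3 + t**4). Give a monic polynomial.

2 − 3t + t**2

Repeated division with remainder:
  2t**5 − 4t**4 + 6t**3 + 40t**2 − 164t + 120 = (2t − 6)(t**4 + t**3 − 5t**2 − 7t + 10) + (22t**3 + 24t**2 − 226t + 180)
  t**4 + t**3 − 5t**2 − 7t + 10 = ((1/22)t − 1/242)(22t**3 + 24t**2 − 226t + 180) + ((650/121)t**2 − (1950/121)t + 1300/121)
  22t**3 + 24t**2 − 226t + 180 = ((1331/325)t + 1089/65)((650/121)t**2 − (1950/121)t + 1300/121) + (0)
Last nonzero remainder: (650/121)t**2 − (1950/121)t + 1300/121. Dividing through by 650/121 gives the monic gcd t**2 − 3t + 2.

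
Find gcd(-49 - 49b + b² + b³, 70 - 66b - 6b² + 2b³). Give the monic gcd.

-7 + b

By polynomial division,
  b³ + b² - 49b - 49 = (1/2)(2b³ - 6b² - 66b + 70) + (4b² - 16b - 84)
  2b³ - 6b² - 66b + 70 = ((1/2)b + 1/2)(4b² - 16b - 84) + (-16b + 112)
  4b² - 16b - 84 = (-(1/4)b - 3/4)(-16b + 112) + (0)
Last nonzero remainder: -16b + 112. Dividing through by -16 gives the monic gcd b - 7.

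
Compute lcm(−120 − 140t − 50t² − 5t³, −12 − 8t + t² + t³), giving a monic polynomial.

−72 − 60t − 2t² + 7t³ + t⁴

Repeated division with remainder:
  −5t³ − 50t² − 140t − 120 = (−5)(t³ + t² − 8t − 12) + (−45t² − 180t − 180)
  t³ + t² − 8t − 12 = (−(1/45)t + 1/15)(−45t² − 180t − 180) + (0)
Last nonzero remainder: −45t² − 180t − 180. Dividing through by −45 gives the monic gcd t² + 4t + 4.
Then lcm(f, g) = f·g / gcd(f, g); expanding and making the result monic gives the answer.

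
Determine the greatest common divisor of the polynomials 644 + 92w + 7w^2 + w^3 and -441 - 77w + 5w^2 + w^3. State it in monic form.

7 + w

Repeated division with remainder:
  w^3 + 7w^2 + 92w + 644 = (w^3 + 5w^2 - 77w - 441) + (2w^2 + 169w + 1085)
  w^3 + 5w^2 - 77w - 441 = ((1/2)w - 159/4)(2w^2 + 169w + 1085) + ((24393/4)w + 170751/4)
  2w^2 + 169w + 1085 = ((8/24393)w + 620/24393)((24393/4)w + 170751/4) + (0)
Last nonzero remainder: (24393/4)w + 170751/4. Dividing through by 24393/4 gives the monic gcd w + 7.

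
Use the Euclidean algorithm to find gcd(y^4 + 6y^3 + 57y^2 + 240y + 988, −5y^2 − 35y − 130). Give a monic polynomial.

Apply the Euclidean algorithm:
  y^4 + 6y^3 + 57y^2 + 240y + 988 = (−(1/5)y^2 + (1/5)y − 38/5)(−5y^2 − 35y − 130) + (0)
Last nonzero remainder: −5y^2 − 35y − 130. Dividing through by −5 gives the monic gcd y^2 + 7y + 26.

y^2 + 7y + 26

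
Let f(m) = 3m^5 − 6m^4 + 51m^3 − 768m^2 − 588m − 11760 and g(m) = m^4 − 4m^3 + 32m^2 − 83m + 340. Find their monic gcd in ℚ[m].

m^2 + m + 20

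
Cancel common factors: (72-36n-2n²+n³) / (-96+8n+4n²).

(12-8n+n²)/(-16+4n)

By polynomial division,
  n³-2n²-36n+72 = ((1/4)n-1)(4n²+8n-96) + (-4n-24)
  4n²+8n-96 = (-n+4)(-4n-24) + (0)
Last nonzero remainder: -4n-24. Dividing through by -4 gives the monic gcd n+6.
Cancel n+6 from numerator and denominator to get the reduced form.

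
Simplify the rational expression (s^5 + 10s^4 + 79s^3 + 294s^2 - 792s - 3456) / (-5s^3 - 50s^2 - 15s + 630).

Apply the Euclidean algorithm:
  s^5 + 10s^4 + 79s^3 + 294s^2 - 792s - 3456 = (-(1/5)s^2 - 76/5)(-5s^3 - 50s^2 - 15s + 630) + (-340s^2 - 1020s + 6120)
  -5s^3 - 50s^2 - 15s + 630 = ((1/68)s + 7/68)(-340s^2 - 1020s + 6120) + (0)
Last nonzero remainder: -340s^2 - 1020s + 6120. Dividing through by -340 gives the monic gcd s^2 + 3s - 18.
Cancel s^2 + 3s - 18 from numerator and denominator to get the reduced form.

(-s^3 - 7s^2 - 76s - 192)/(5s + 35)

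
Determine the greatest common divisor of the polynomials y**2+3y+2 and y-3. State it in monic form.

Apply the Euclidean algorithm:
  y**2+3y+2 = (y+6)(y-3) + (20)
  y-3 = ((1/20)y-3/20)(20) + (0)
The last nonzero remainder is the constant 20, so the polynomials are coprime and gcd = 1.

1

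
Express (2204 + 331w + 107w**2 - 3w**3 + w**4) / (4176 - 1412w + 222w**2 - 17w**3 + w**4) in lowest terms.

By polynomial division,
  w**4 - 3w**3 + 107w**2 + 331w + 2204 = (w**4 - 17w**3 + 222w**2 - 1412w + 4176) + (14w**3 - 115w**2 + 1743w - 1972)
  w**4 - 17w**3 + 222w**2 - 1412w + 4176 = ((1/14)w - 123/196)(14w**3 - 115w**2 + 1743w - 1972) + ((4965/196)w**2 - (4965/28)w + 143985/49)
  14w**3 - 115w**2 + 1743w - 1972 = ((2744/4965)w - 3332/4965)((4965/196)w**2 - (4965/28)w + 143985/49) + (0)
Last nonzero remainder: (4965/196)w**2 - (4965/28)w + 143985/49. Dividing through by 4965/196 gives the monic gcd w**2 - 7w + 116.
Cancel w**2 - 7w + 116 from numerator and denominator to get the reduced form.

(19 + 4w + w**2)/(36 - 10w + w**2)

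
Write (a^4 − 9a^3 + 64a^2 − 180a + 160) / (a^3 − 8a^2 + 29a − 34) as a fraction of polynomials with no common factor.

(a^3 − 7a^2 + 50a − 80)/(a^2 − 6a + 17)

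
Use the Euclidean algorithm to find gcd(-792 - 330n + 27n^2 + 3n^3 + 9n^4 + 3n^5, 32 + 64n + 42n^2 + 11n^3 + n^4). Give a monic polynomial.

8 + 6n + n^2

Euclidean algorithm in ℚ[n]:
  3n^5 + 9n^4 + 3n^3 + 27n^2 - 330n - 792 = (3n - 24)(n^4 + 11n^3 + 42n^2 + 64n + 32) + (141n^3 + 843n^2 + 1110n - 24)
  n^4 + 11n^3 + 42n^2 + 64n + 32 = ((1/141)n + 236/6627)(141n^3 + 843n^2 + 1110n - 24) + ((9072/2209)n^2 + (54432/2209)n + 72576/2209)
  141n^3 + 843n^2 + 1110n - 24 = ((103823/3024)n - 2209/3024)((9072/2209)n^2 + (54432/2209)n + 72576/2209) + (0)
Last nonzero remainder: (9072/2209)n^2 + (54432/2209)n + 72576/2209. Dividing through by 9072/2209 gives the monic gcd n^2 + 6n + 8.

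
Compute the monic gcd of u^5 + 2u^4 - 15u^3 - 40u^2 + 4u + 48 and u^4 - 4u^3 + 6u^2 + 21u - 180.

u^2 - u - 12

Apply the Euclidean algorithm:
  u^5 + 2u^4 - 15u^3 - 40u^2 + 4u + 48 = (u + 6)(u^4 - 4u^3 + 6u^2 + 21u - 180) + (3u^3 - 97u^2 + 58u + 1128)
  u^4 - 4u^3 + 6u^2 + 21u - 180 = ((1/3)u + 85/9)(3u^3 - 97u^2 + 58u + 1128) + ((8125/9)u^2 - (8125/9)u - 32500/3)
  3u^3 - 97u^2 + 58u + 1128 = ((27/8125)u - 846/8125)((8125/9)u^2 - (8125/9)u - 32500/3) + (0)
Last nonzero remainder: (8125/9)u^2 - (8125/9)u - 32500/3. Dividing through by 8125/9 gives the monic gcd u^2 - u - 12.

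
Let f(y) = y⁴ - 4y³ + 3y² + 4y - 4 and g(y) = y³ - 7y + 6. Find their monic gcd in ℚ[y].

y² - 3y + 2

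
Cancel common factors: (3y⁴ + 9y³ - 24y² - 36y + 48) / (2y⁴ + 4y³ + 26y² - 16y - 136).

Repeated division with remainder:
  3y⁴ + 9y³ - 24y² - 36y + 48 = (3/2)(2y⁴ + 4y³ + 26y² - 16y - 136) + (3y³ - 63y² - 12y + 252)
  2y⁴ + 4y³ + 26y² - 16y - 136 = ((2/3)y + 46/3)(3y³ - 63y² - 12y + 252) + (1000y² - 4000)
  3y³ - 63y² - 12y + 252 = ((3/1000)y - 63/1000)(1000y² - 4000) + (0)
Last nonzero remainder: 1000y² - 4000. Dividing through by 1000 gives the monic gcd y² - 4.
Cancel y² - 4 from numerator and denominator to get the reduced form.

(3y² + 9y - 12)/(2y² + 4y + 34)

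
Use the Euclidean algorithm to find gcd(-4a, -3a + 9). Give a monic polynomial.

1

Euclidean algorithm in ℚ[a]:
  -4a = (4/3)(-3a + 9) + (-12)
  -3a + 9 = ((1/4)a - 3/4)(-12) + (0)
The last nonzero remainder is the constant -12, so the polynomials are coprime and gcd = 1.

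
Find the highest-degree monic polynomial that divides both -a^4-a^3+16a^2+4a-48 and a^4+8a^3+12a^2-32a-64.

a^3+4a^2-4a-16

By polynomial division,
  -a^4-a^3+16a^2+4a-48 = (-1)(a^4+8a^3+12a^2-32a-64) + (7a^3+28a^2-28a-112)
  a^4+8a^3+12a^2-32a-64 = ((1/7)a+4/7)(7a^3+28a^2-28a-112) + (0)
Last nonzero remainder: 7a^3+28a^2-28a-112. Dividing through by 7 gives the monic gcd a^3+4a^2-4a-16.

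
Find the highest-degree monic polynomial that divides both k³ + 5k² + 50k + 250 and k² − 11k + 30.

Repeated division with remainder:
  k³ + 5k² + 50k + 250 = (k + 16)(k² − 11k + 30) + (196k − 230)
  k² − 11k + 30 = ((1/196)k − 963/19208)(196k − 230) + (177375/9604)
  196k − 230 = ((1882384/177375)k − 441784/35475)(177375/9604) + (0)
The last nonzero remainder is the constant 177375/9604, so the polynomials are coprime and gcd = 1.

1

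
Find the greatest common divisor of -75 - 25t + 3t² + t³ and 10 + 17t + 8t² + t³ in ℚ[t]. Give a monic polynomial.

5 + t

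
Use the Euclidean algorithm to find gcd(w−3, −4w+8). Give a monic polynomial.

1

Euclidean algorithm in ℚ[w]:
  w−3 = (−1/4)(−4w+8) + (−1)
  −4w+8 = (4w−8)(−1) + (0)
The last nonzero remainder is the constant −1, so the polynomials are coprime and gcd = 1.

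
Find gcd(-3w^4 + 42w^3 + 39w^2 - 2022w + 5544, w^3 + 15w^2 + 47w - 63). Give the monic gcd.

w + 7

Repeated division with remainder:
  -3w^4 + 42w^3 + 39w^2 - 2022w + 5544 = (-3w + 87)(w^3 + 15w^2 + 47w - 63) + (-1125w^2 - 6300w + 11025)
  w^3 + 15w^2 + 47w - 63 = (-(1/1125)w - 47/5625)(-1125w^2 - 6300w + 11025) + ((104/25)w + 728/25)
  -1125w^2 - 6300w + 11025 = (-(28125/104)w + 39375/104)((104/25)w + 728/25) + (0)
Last nonzero remainder: (104/25)w + 728/25. Dividing through by 104/25 gives the monic gcd w + 7.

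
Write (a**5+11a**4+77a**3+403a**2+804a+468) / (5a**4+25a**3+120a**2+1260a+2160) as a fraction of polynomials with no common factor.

(a**3+3a**2+41a+39)/(5a**2−15a+180)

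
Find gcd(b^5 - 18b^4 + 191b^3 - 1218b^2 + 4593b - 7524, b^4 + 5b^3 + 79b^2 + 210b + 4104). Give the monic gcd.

Apply the Euclidean algorithm:
  b^5 - 18b^4 + 191b^3 - 1218b^2 + 4593b - 7524 = (b - 23)(b^4 + 5b^3 + 79b^2 + 210b + 4104) + (227b^3 + 389b^2 + 5319b + 86868)
  b^4 + 5b^3 + 79b^2 + 210b + 4104 = ((1/227)b + 746/51529)(227b^3 + 389b^2 + 5319b + 86868) + ((2573184/51529)b^2 - (12865920/51529)b + 146671488/51529)
  227b^3 + 389b^2 + 5319b + 86868 = ((11697083/2573184)b + 6544183/214432)((2573184/51529)b^2 - (12865920/51529)b + 146671488/51529) + (0)
Last nonzero remainder: (2573184/51529)b^2 - (12865920/51529)b + 146671488/51529. Dividing through by 2573184/51529 gives the monic gcd b^2 - 5b + 57.

b^2 - 5b + 57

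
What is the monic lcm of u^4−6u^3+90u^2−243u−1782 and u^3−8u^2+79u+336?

u^6−17u^5+268u^4−1905u^3+10971u^2−7614u−199584

Repeated division with remainder:
  u^4−6u^3+90u^2−243u−1782 = (u+2)(u^3−8u^2+79u+336) + (27u^2−737u−2454)
  u^3−8u^2+79u+336 = ((1/27)u+521/729)(27u^2−737u−2454) + ((507826/729)u+507826/243)
  27u^2−737u−2454 = ((19683/507826)u−298161/253913)((507826/729)u+507826/243) + (0)
Last nonzero remainder: (507826/729)u+507826/243. Dividing through by 507826/729 gives the monic gcd u+3.
Then lcm(f, g) = f·g / gcd(f, g); expanding and making the result monic gives the answer.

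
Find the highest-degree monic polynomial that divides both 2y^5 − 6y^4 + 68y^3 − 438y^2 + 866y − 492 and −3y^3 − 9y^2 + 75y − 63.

Repeated division with remainder:
  2y^5 − 6y^4 + 68y^3 − 438y^2 + 866y − 492 = (−(2/3)y^2 + 4y − 154/3)(−3y^3 − 9y^2 + 75y − 63) + (−1242y^2 + 4968y − 3726)
  −3y^3 − 9y^2 + 75y − 63 = ((1/414)y + 7/414)(−1242y^2 + 4968y − 3726) + (0)
Last nonzero remainder: −1242y^2 + 4968y − 3726. Dividing through by −1242 gives the monic gcd y^2 − 4y + 3.

y^2 − 4y + 3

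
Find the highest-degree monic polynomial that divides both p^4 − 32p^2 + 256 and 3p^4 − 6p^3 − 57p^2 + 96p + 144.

p^2 − 16

Euclidean algorithm in ℚ[p]:
  p^4 − 32p^2 + 256 = (1/3)(3p^4 − 6p^3 − 57p^2 + 96p + 144) + (2p^3 − 13p^2 − 32p + 208)
  3p^4 − 6p^3 − 57p^2 + 96p + 144 = ((3/2)p + 27/4)(2p^3 − 13p^2 − 32p + 208) + ((315/4)p^2 − 1260)
  2p^3 − 13p^2 − 32p + 208 = ((8/315)p − 52/315)((315/4)p^2 − 1260) + (0)
Last nonzero remainder: (315/4)p^2 − 1260. Dividing through by 315/4 gives the monic gcd p^2 − 16.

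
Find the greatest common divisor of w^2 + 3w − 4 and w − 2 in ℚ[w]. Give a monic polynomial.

By polynomial division,
  w^2 + 3w − 4 = (w + 5)(w − 2) + (6)
  w − 2 = ((1/6)w − 1/3)(6) + (0)
The last nonzero remainder is the constant 6, so the polynomials are coprime and gcd = 1.

1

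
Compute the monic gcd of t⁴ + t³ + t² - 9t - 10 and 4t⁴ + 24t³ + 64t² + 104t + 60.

Repeated division with remainder:
  t⁴ + t³ + t² - 9t - 10 = (1/4)(4t⁴ + 24t³ + 64t² + 104t + 60) + (-5t³ - 15t² - 35t - 25)
  4t⁴ + 24t³ + 64t² + 104t + 60 = (-(4/5)t - 12/5)(-5t³ - 15t² - 35t - 25) + (0)
Last nonzero remainder: -5t³ - 15t² - 35t - 25. Dividing through by -5 gives the monic gcd t³ + 3t² + 7t + 5.

t³ + 3t² + 7t + 5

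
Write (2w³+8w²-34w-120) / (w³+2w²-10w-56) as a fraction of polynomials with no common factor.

(2w²+16w+30)/(w²+6w+14)

Euclidean algorithm in ℚ[w]:
  2w³+8w²-34w-120 = (2)(w³+2w²-10w-56) + (4w²-14w-8)
  w³+2w²-10w-56 = ((1/4)w+11/8)(4w²-14w-8) + ((45/4)w-45)
  4w²-14w-8 = ((16/45)w+8/45)((45/4)w-45) + (0)
Last nonzero remainder: (45/4)w-45. Dividing through by 45/4 gives the monic gcd w-4.
Cancel w-4 from numerator and denominator to get the reduced form.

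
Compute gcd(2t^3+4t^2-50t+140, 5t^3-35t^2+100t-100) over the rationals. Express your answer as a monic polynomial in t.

t^2-5t+10

Euclidean algorithm in ℚ[t]:
  2t^3+4t^2-50t+140 = (2/5)(5t^3-35t^2+100t-100) + (18t^2-90t+180)
  5t^3-35t^2+100t-100 = ((5/18)t-5/9)(18t^2-90t+180) + (0)
Last nonzero remainder: 18t^2-90t+180. Dividing through by 18 gives the monic gcd t^2-5t+10.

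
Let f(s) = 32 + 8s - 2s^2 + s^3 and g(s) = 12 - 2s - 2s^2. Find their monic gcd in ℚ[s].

Repeated division with remainder:
  s^3 - 2s^2 + 8s + 32 = (-(1/2)s + 3/2)(-2s^2 - 2s + 12) + (17s + 14)
  -2s^2 - 2s + 12 = (-(2/17)s - 6/289)(17s + 14) + (3552/289)
  17s + 14 = ((4913/3552)s + 2023/1776)(3552/289) + (0)
The last nonzero remainder is the constant 3552/289, so the polynomials are coprime and gcd = 1.

1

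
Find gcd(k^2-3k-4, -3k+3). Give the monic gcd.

1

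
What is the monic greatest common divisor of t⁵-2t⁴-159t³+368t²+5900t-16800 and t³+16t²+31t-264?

t²+5t-24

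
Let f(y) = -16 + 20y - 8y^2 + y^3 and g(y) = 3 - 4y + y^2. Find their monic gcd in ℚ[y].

1

Repeated division with remainder:
  y^3 - 8y^2 + 20y - 16 = (y - 4)(y^2 - 4y + 3) + (y - 4)
  y^2 - 4y + 3 = (y)(y - 4) + (3)
  y - 4 = ((1/3)y - 4/3)(3) + (0)
The last nonzero remainder is the constant 3, so the polynomials are coprime and gcd = 1.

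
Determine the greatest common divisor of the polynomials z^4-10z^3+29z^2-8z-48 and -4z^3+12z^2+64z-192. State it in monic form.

z^2-7z+12

Apply the Euclidean algorithm:
  z^4-10z^3+29z^2-8z-48 = (-(1/4)z+7/4)(-4z^3+12z^2+64z-192) + (24z^2-168z+288)
  -4z^3+12z^2+64z-192 = (-(1/6)z-2/3)(24z^2-168z+288) + (0)
Last nonzero remainder: 24z^2-168z+288. Dividing through by 24 gives the monic gcd z^2-7z+12.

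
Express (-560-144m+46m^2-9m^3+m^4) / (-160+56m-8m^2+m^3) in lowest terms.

(-14-5m+m^2)/(-4+m)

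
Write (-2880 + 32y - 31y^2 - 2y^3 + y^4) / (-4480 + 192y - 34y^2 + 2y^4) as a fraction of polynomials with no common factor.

Repeated division with remainder:
  y^4 - 2y^3 - 31y^2 + 32y - 2880 = (1/2)(2y^4 - 34y^2 + 192y - 4480) + (-2y^3 - 14y^2 - 64y - 640)
  2y^4 - 34y^2 + 192y - 4480 = (-y + 7)(-2y^3 - 14y^2 - 64y - 640) + (0)
Last nonzero remainder: -2y^3 - 14y^2 - 64y - 640. Dividing through by -2 gives the monic gcd y^3 + 7y^2 + 32y + 320.
Cancel y^3 + 7y^2 + 32y + 320 from numerator and denominator to get the reduced form.

(-9 + y)/(-14 + 2y)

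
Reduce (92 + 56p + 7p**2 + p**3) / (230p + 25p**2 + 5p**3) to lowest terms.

By polynomial division,
  p**3 + 7p**2 + 56p + 92 = (1/5)(5p**3 + 25p**2 + 230p) + (2p**2 + 10p + 92)
  5p**3 + 25p**2 + 230p = ((5/2)p)(2p**2 + 10p + 92) + (0)
Last nonzero remainder: 2p**2 + 10p + 92. Dividing through by 2 gives the monic gcd p**2 + 5p + 46.
Cancel p**2 + 5p + 46 from numerator and denominator to get the reduced form.

(2 + p)/(5p)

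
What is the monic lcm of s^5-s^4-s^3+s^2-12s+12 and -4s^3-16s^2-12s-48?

Repeated division with remainder:
  s^5-s^4-s^3+s^2-12s+12 = (-(1/4)s^2+(5/4)s-4)(-4s^3-16s^2-12s-48) + (-60s^2-180)
  -4s^3-16s^2-12s-48 = ((1/15)s+4/15)(-60s^2-180) + (0)
Last nonzero remainder: -60s^2-180. Dividing through by -60 gives the monic gcd s^2+3.
Then lcm(f, g) = f·g / gcd(f, g); expanding and making the result monic gives the answer.

s^6+3s^5-5s^4-3s^3-8s^2-36s+48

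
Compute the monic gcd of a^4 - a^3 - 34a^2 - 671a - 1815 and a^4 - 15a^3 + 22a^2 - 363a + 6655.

Euclidean algorithm in ℚ[a]:
  a^4 - a^3 - 34a^2 - 671a - 1815 = (a^4 - 15a^3 + 22a^2 - 363a + 6655) + (14a^3 - 56a^2 - 308a - 8470)
  a^4 - 15a^3 + 22a^2 - 363a + 6655 = ((1/14)a - 11/14)(14a^3 - 56a^2 - 308a - 8470) + (0)
Last nonzero remainder: 14a^3 - 56a^2 - 308a - 8470. Dividing through by 14 gives the monic gcd a^3 - 4a^2 - 22a - 605.

a^3 - 4a^2 - 22a - 605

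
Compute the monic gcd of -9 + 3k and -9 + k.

1

Apply the Euclidean algorithm:
  3k - 9 = (3)(k - 9) + (18)
  k - 9 = ((1/18)k - 1/2)(18) + (0)
The last nonzero remainder is the constant 18, so the polynomials are coprime and gcd = 1.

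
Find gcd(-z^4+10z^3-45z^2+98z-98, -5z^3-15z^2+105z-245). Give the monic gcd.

By polynomial division,
  -z^4+10z^3-45z^2+98z-98 = ((1/5)z-13/5)(-5z^3-15z^2+105z-245) + (-105z^2+420z-735)
  -5z^3-15z^2+105z-245 = ((1/21)z+1/3)(-105z^2+420z-735) + (0)
Last nonzero remainder: -105z^2+420z-735. Dividing through by -105 gives the monic gcd z^2-4z+7.

z^2-4z+7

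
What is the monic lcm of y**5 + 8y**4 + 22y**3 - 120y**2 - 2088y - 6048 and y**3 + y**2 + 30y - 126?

Repeated division with remainder:
  y**5 + 8y**4 + 22y**3 - 120y**2 - 2088y - 6048 = (y**2 + 7y - 15)(y**3 + y**2 + 30y - 126) + (-189y**2 - 756y - 7938)
  y**3 + y**2 + 30y - 126 = (-(1/189)y + 1/63)(-189y**2 - 756y - 7938) + (0)
Last nonzero remainder: -189y**2 - 756y - 7938. Dividing through by -189 gives the monic gcd y**2 + 4y + 42.
Then lcm(f, g) = f·g / gcd(f, g); expanding and making the result monic gives the answer.

y**6 + 5y**5 - 2y**4 - 186y**3 - 1728y**2 + 216y + 18144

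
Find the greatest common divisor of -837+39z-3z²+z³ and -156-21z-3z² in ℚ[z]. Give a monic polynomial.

1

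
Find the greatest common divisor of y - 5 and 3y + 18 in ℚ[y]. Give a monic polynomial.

1

Euclidean algorithm in ℚ[y]:
  y - 5 = (1/3)(3y + 18) + (-11)
  3y + 18 = (-(3/11)y - 18/11)(-11) + (0)
The last nonzero remainder is the constant -11, so the polynomials are coprime and gcd = 1.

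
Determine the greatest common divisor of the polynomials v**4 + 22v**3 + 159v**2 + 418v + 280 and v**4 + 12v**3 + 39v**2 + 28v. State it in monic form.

v**3 + 12v**2 + 39v + 28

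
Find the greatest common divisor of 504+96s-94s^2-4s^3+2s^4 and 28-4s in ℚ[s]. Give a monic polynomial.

Euclidean algorithm in ℚ[s]:
  2s^4-4s^3-94s^2+96s+504 = (-(1/2)s^3-(5/2)s^2+6s+18)(-4s+28) + (0)
Last nonzero remainder: -4s+28. Dividing through by -4 gives the monic gcd s-7.

-7+s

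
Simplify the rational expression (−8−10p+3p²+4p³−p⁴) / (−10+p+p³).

Apply the Euclidean algorithm:
  −p⁴+4p³+3p²−10p−8 = (−p+4)(p³+p−10) + (4p²−24p+32)
  p³+p−10 = ((1/4)p+3/2)(4p²−24p+32) + (29p−58)
  4p²−24p+32 = ((4/29)p−16/29)(29p−58) + (0)
Last nonzero remainder: 29p−58. Dividing through by 29 gives the monic gcd p−2.
Cancel p−2 from numerator and denominator to get the reduced form.

(4+7p+2p²−p³)/(5+2p+p²)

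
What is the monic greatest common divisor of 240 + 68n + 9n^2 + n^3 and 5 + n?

Euclidean algorithm in ℚ[n]:
  n^3 + 9n^2 + 68n + 240 = (n^2 + 4n + 48)(n + 5) + (0)
The last nonzero remainder n + 5 is already monic.

5 + n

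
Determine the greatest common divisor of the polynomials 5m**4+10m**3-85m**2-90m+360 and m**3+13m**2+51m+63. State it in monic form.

m+3

Apply the Euclidean algorithm:
  5m**4+10m**3-85m**2-90m+360 = (5m-55)(m**3+13m**2+51m+63) + (375m**2+2400m+3825)
  m**3+13m**2+51m+63 = ((1/375)m+11/625)(375m**2+2400m+3825) + (-(36/25)m-108/25)
  375m**2+2400m+3825 = (-(3125/12)m-10625/12)(-(36/25)m-108/25) + (0)
Last nonzero remainder: -(36/25)m-108/25. Dividing through by -36/25 gives the monic gcd m+3.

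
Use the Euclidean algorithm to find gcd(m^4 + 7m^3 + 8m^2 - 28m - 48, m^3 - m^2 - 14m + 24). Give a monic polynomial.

Euclidean algorithm in ℚ[m]:
  m^4 + 7m^3 + 8m^2 - 28m - 48 = (m + 8)(m^3 - m^2 - 14m + 24) + (30m^2 + 60m - 240)
  m^3 - m^2 - 14m + 24 = ((1/30)m - 1/10)(30m^2 + 60m - 240) + (0)
Last nonzero remainder: 30m^2 + 60m - 240. Dividing through by 30 gives the monic gcd m^2 + 2m - 8.

m^2 + 2m - 8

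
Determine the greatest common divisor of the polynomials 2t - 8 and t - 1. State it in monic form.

Repeated division with remainder:
  2t - 8 = (2)(t - 1) + (-6)
  t - 1 = (-(1/6)t + 1/6)(-6) + (0)
The last nonzero remainder is the constant -6, so the polynomials are coprime and gcd = 1.

1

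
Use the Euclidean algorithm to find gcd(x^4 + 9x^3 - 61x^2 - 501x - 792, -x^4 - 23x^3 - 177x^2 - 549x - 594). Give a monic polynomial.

By polynomial division,
  x^4 + 9x^3 - 61x^2 - 501x - 792 = (-1)(-x^4 - 23x^3 - 177x^2 - 549x - 594) + (-14x^3 - 238x^2 - 1050x - 1386)
  -x^4 - 23x^3 - 177x^2 - 549x - 594 = ((1/14)x + 3/7)(-14x^3 - 238x^2 - 1050x - 1386) + (0)
Last nonzero remainder: -14x^3 - 238x^2 - 1050x - 1386. Dividing through by -14 gives the monic gcd x^3 + 17x^2 + 75x + 99.

x^3 + 17x^2 + 75x + 99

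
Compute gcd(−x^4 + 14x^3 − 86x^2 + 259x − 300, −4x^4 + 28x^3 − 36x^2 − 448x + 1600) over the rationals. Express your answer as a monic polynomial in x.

x^3 − 11x^2 + 53x − 100

Repeated division with remainder:
  −x^4 + 14x^3 − 86x^2 + 259x − 300 = (1/4)(−4x^4 + 28x^3 − 36x^2 − 448x + 1600) + (7x^3 − 77x^2 + 371x − 700)
  −4x^4 + 28x^3 − 36x^2 − 448x + 1600 = (−(4/7)x − 16/7)(7x^3 − 77x^2 + 371x − 700) + (0)
Last nonzero remainder: 7x^3 − 77x^2 + 371x − 700. Dividing through by 7 gives the monic gcd x^3 − 11x^2 + 53x − 100.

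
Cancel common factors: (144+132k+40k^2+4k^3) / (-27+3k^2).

Euclidean algorithm in ℚ[k]:
  4k^3+40k^2+132k+144 = ((4/3)k+40/3)(3k^2-27) + (168k+504)
  3k^2-27 = ((1/56)k-3/56)(168k+504) + (0)
Last nonzero remainder: 168k+504. Dividing through by 168 gives the monic gcd k+3.
Cancel k+3 from numerator and denominator to get the reduced form.

(48+28k+4k^2)/(-9+3k)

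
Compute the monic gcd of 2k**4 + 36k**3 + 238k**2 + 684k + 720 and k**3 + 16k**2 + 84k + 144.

k**2 + 10k + 24

Repeated division with remainder:
  2k**4 + 36k**3 + 238k**2 + 684k + 720 = (2k + 4)(k**3 + 16k**2 + 84k + 144) + (6k**2 + 60k + 144)
  k**3 + 16k**2 + 84k + 144 = ((1/6)k + 1)(6k**2 + 60k + 144) + (0)
Last nonzero remainder: 6k**2 + 60k + 144. Dividing through by 6 gives the monic gcd k**2 + 10k + 24.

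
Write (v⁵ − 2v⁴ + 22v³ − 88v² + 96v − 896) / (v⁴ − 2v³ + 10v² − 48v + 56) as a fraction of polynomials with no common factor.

Euclidean algorithm in ℚ[v]:
  v⁵ − 2v⁴ + 22v³ − 88v² + 96v − 896 = (v)(v⁴ − 2v³ + 10v² − 48v + 56) + (12v³ − 40v² + 40v − 896)
  v⁴ − 2v³ + 10v² − 48v + 56 = ((1/12)v + 1/9)(12v³ − 40v² + 40v − 896) + ((100/9)v² + (200/9)v + 1400/9)
  12v³ − 40v² + 40v − 896 = ((27/25)v − 144/25)((100/9)v² + (200/9)v + 1400/9) + (0)
Last nonzero remainder: (100/9)v² + (200/9)v + 1400/9. Dividing through by 100/9 gives the monic gcd v² + 2v + 14.
Cancel v² + 2v + 14 from numerator and denominator to get the reduced form.

(v³ − 4v² + 16v − 64)/(v² − 4v + 4)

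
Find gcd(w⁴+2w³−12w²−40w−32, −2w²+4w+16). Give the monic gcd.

By polynomial division,
  w⁴+2w³−12w²−40w−32 = (−(1/2)w²−2w−2)(−2w²+4w+16) + (0)
Last nonzero remainder: −2w²+4w+16. Dividing through by −2 gives the monic gcd w²−2w−8.

w²−2w−8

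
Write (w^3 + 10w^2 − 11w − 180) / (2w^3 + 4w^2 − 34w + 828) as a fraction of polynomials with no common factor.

Apply the Euclidean algorithm:
  w^3 + 10w^2 − 11w − 180 = (1/2)(2w^3 + 4w^2 − 34w + 828) + (8w^2 + 6w − 594)
  2w^3 + 4w^2 − 34w + 828 = ((1/4)w + 5/16)(8w^2 + 6w − 594) + ((901/8)w + 8109/8)
  8w^2 + 6w − 594 = ((64/901)w − 528/901)((901/8)w + 8109/8) + (0)
Last nonzero remainder: (901/8)w + 8109/8. Dividing through by 901/8 gives the monic gcd w + 9.
Cancel w + 9 from numerator and denominator to get the reduced form.

(w^2 + w − 20)/(2w^2 − 14w + 92)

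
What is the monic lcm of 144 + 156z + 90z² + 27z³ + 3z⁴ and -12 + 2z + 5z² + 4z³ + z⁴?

-48 - 4z + 22z² + 21z³ + 8z⁴ + z⁵

By polynomial division,
  3z⁴ + 27z³ + 90z² + 156z + 144 = (3)(z⁴ + 4z³ + 5z² + 2z - 12) + (15z³ + 75z² + 150z + 180)
  z⁴ + 4z³ + 5z² + 2z - 12 = ((1/15)z - 1/15)(15z³ + 75z² + 150z + 180) + (0)
Last nonzero remainder: 15z³ + 75z² + 150z + 180. Dividing through by 15 gives the monic gcd z³ + 5z² + 10z + 12.
Then lcm(f, g) = f·g / gcd(f, g); expanding and making the result monic gives the answer.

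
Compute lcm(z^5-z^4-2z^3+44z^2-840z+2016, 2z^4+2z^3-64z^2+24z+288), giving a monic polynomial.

z^6+z^5-4z^4+40z^3-752z^2+336z+4032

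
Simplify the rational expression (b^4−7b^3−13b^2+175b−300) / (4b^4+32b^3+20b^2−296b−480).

By polynomial division,
  b^4−7b^3−13b^2+175b−300 = (1/4)(4b^4+32b^3+20b^2−296b−480) + (−15b^3−18b^2+249b−180)
  4b^4+32b^3+20b^2−296b−480 = (−(4/15)b−136/75)(−15b^3−18b^2+249b−180) + ((1344/25)b^2+(2688/25)b−4032/5)
  −15b^3−18b^2+249b−180 = (−(125/448)b+25/112)((1344/25)b^2+(2688/25)b−4032/5) + (0)
Last nonzero remainder: (1344/25)b^2+(2688/25)b−4032/5. Dividing through by 1344/25 gives the monic gcd b^2+2b−15.
Cancel b^2+2b−15 from numerator and denominator to get the reduced form.

(b^2−9b+20)/(4b^2+24b+32)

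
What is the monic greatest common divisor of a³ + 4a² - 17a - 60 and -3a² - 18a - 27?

a + 3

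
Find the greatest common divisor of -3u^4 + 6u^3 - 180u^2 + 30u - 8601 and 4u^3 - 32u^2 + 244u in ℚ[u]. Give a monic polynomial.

u^2 - 8u + 61

Repeated division with remainder:
  -3u^4 + 6u^3 - 180u^2 + 30u - 8601 = (-(3/4)u - 9/2)(4u^3 - 32u^2 + 244u) + (-141u^2 + 1128u - 8601)
  4u^3 - 32u^2 + 244u = (-(4/141)u)(-141u^2 + 1128u - 8601) + (0)
Last nonzero remainder: -141u^2 + 1128u - 8601. Dividing through by -141 gives the monic gcd u^2 - 8u + 61.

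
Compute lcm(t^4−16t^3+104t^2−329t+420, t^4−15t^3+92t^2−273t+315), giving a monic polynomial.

Repeated division with remainder:
  t^4−16t^3+104t^2−329t+420 = (t^4−15t^3+92t^2−273t+315) + (−t^3+12t^2−56t+105)
  t^4−15t^3+92t^2−273t+315 = (−t+3)(−t^3+12t^2−56t+105) + (0)
Last nonzero remainder: −t^3+12t^2−56t+105. Dividing through by −1 gives the monic gcd t^3−12t^2+56t−105.
Then lcm(f, g) = f·g / gcd(f, g); expanding and making the result monic gives the answer.

t^5−19t^4+152t^3−641t^2+1407t−1260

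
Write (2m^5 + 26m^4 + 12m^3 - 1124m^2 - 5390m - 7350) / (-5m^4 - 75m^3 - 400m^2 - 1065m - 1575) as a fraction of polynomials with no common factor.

(-2m^3 - 2m^2 + 82m + 210)/(5m^2 + 15m + 45)

By polynomial division,
  2m^5 + 26m^4 + 12m^3 - 1124m^2 - 5390m - 7350 = (-(2/5)m + 4/5)(-5m^4 - 75m^3 - 400m^2 - 1065m - 1575) + (-88m^3 - 1230m^2 - 5168m - 6090)
  -5m^4 - 75m^3 - 400m^2 - 1065m - 1575 = ((5/88)m + 225/3872)(-88m^3 - 1230m^2 - 5168m - 6090) + (-(67545/1936)m^2 - (202635/484)m - 2364075/1936)
  -88m^3 - 1230m^2 - 5168m - 6090 = ((170368/67545)m + 112288/22515)(-(67545/1936)m^2 - (202635/484)m - 2364075/1936) + (0)
Last nonzero remainder: -(67545/1936)m^2 - (202635/484)m - 2364075/1936. Dividing through by -67545/1936 gives the monic gcd m^2 + 12m + 35.
Cancel m^2 + 12m + 35 from numerator and denominator to get the reduced form.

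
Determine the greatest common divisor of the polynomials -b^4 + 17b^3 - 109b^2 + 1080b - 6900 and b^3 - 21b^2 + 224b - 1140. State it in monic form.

By polynomial division,
  -b^4 + 17b^3 - 109b^2 + 1080b - 6900 = (-b - 4)(b^3 - 21b^2 + 224b - 1140) + (31b^2 + 836b - 11460)
  b^3 - 21b^2 + 224b - 1140 = ((1/31)b - 1487/961)(31b^2 + 836b - 11460) + ((1813656/961)b - 18136560/961)
  31b^2 + 836b - 11460 = ((29791/1813656)b + 183551/302276)((1813656/961)b - 18136560/961) + (0)
Last nonzero remainder: (1813656/961)b - 18136560/961. Dividing through by 1813656/961 gives the monic gcd b - 10.

b - 10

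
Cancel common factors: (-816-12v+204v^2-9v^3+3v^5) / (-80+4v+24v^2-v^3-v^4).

(-204-3v-3v^3)/(-20+v+v^2)

By polynomial division,
  3v^5-9v^3+204v^2-12v-816 = (-3v+3)(-v^4-v^3+24v^2+4v-80) + (66v^3+144v^2-264v-576)
  -v^4-v^3+24v^2+4v-80 = (-(1/66)v+13/726)(66v^3+144v^2-264v-576) + ((2108/121)v^2-8432/121)
  66v^3+144v^2-264v-576 = ((3993/1054)v+4356/527)((2108/121)v^2-8432/121) + (0)
Last nonzero remainder: (2108/121)v^2-8432/121. Dividing through by 2108/121 gives the monic gcd v^2-4.
Cancel v^2-4 from numerator and denominator to get the reduced form.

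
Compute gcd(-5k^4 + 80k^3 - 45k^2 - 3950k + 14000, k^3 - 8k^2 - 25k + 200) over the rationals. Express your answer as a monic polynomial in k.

k^2 - 13k + 40

Repeated division with remainder:
  -5k^4 + 80k^3 - 45k^2 - 3950k + 14000 = (-5k + 40)(k^3 - 8k^2 - 25k + 200) + (150k^2 - 1950k + 6000)
  k^3 - 8k^2 - 25k + 200 = ((1/150)k + 1/30)(150k^2 - 1950k + 6000) + (0)
Last nonzero remainder: 150k^2 - 1950k + 6000. Dividing through by 150 gives the monic gcd k^2 - 13k + 40.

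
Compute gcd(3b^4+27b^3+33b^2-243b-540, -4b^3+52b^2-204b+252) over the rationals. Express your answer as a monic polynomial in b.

Euclidean algorithm in ℚ[b]:
  3b^4+27b^3+33b^2-243b-540 = (-(3/4)b-33/2)(-4b^3+52b^2-204b+252) + (738b^2-3420b+3618)
  -4b^3+52b^2-204b+252 = (-(2/369)b+686/15129)(738b^2-3420b+3618) + (-(49280/1681)b+147840/1681)
  738b^2-3420b+3618 = (-(620289/24640)b+1013643/24640)(-(49280/1681)b+147840/1681) + (0)
Last nonzero remainder: -(49280/1681)b+147840/1681. Dividing through by -49280/1681 gives the monic gcd b-3.

b-3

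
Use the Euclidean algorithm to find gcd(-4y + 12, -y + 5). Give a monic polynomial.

Apply the Euclidean algorithm:
  -4y + 12 = (4)(-y + 5) + (-8)
  -y + 5 = ((1/8)y - 5/8)(-8) + (0)
The last nonzero remainder is the constant -8, so the polynomials are coprime and gcd = 1.

1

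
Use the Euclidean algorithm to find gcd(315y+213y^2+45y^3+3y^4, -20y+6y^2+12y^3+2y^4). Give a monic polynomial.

By polynomial division,
  3y^4+45y^3+213y^2+315y = (3/2)(2y^4+12y^3+6y^2-20y) + (27y^3+204y^2+345y)
  2y^4+12y^3+6y^2-20y = ((2/27)y-28/243)(27y^3+204y^2+345y) + ((320/81)y^2+(1600/81)y)
  27y^3+204y^2+345y = ((2187/320)y+5589/320)((320/81)y^2+(1600/81)y) + (0)
Last nonzero remainder: (320/81)y^2+(1600/81)y. Dividing through by 320/81 gives the monic gcd y^2+5y.

5y+y^2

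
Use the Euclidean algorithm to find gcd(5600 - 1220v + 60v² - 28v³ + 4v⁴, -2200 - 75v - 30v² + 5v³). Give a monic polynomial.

By polynomial division,
  4v⁴ - 28v³ + 60v² - 1220v + 5600 = ((4/5)v - 4/5)(5v³ - 30v² - 75v - 2200) + (96v² + 480v + 3840)
  5v³ - 30v² - 75v - 2200 = ((5/96)v - 55/96)(96v² + 480v + 3840) + (0)
Last nonzero remainder: 96v² + 480v + 3840. Dividing through by 96 gives the monic gcd v² + 5v + 40.

40 + 5v + v²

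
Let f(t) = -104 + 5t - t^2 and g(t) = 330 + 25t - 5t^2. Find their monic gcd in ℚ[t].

1

Euclidean algorithm in ℚ[t]:
  -t^2 + 5t - 104 = (1/5)(-5t^2 + 25t + 330) + (-170)
  -5t^2 + 25t + 330 = ((1/34)t^2 - (5/34)t - 33/17)(-170) + (0)
The last nonzero remainder is the constant -170, so the polynomials are coprime and gcd = 1.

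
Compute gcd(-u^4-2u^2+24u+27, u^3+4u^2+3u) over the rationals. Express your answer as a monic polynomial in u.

u+1

Euclidean algorithm in ℚ[u]:
  -u^4-2u^2+24u+27 = (-u+4)(u^3+4u^2+3u) + (-15u^2+12u+27)
  u^3+4u^2+3u = (-(1/15)u-8/25)(-15u^2+12u+27) + ((216/25)u+216/25)
  -15u^2+12u+27 = (-(125/72)u+25/8)((216/25)u+216/25) + (0)
Last nonzero remainder: (216/25)u+216/25. Dividing through by 216/25 gives the monic gcd u+1.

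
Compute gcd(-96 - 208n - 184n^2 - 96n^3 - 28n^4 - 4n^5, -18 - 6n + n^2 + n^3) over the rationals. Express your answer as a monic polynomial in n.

6 + 4n + n^2

Apply the Euclidean algorithm:
  -4n^5 - 28n^4 - 96n^3 - 184n^2 - 208n - 96 = (-4n^2 - 24n - 96)(n^3 + n^2 - 6n - 18) + (-304n^2 - 1216n - 1824)
  n^3 + n^2 - 6n - 18 = (-(1/304)n + 3/304)(-304n^2 - 1216n - 1824) + (0)
Last nonzero remainder: -304n^2 - 1216n - 1824. Dividing through by -304 gives the monic gcd n^2 + 4n + 6.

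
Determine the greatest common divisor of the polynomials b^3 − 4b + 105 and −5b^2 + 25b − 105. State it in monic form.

b^2 − 5b + 21

Euclidean algorithm in ℚ[b]:
  b^3 − 4b + 105 = (−(1/5)b − 1)(−5b^2 + 25b − 105) + (0)
Last nonzero remainder: −5b^2 + 25b − 105. Dividing through by −5 gives the monic gcd b^2 − 5b + 21.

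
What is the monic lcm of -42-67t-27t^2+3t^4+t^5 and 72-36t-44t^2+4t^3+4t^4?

126+117t-95t^2-121t^3-36t^4+3t^5+5t^6+t^7

By polynomial division,
  t^5+3t^4-27t^2-67t-42 = ((1/4)t+1/2)(4t^4+4t^3-44t^2-36t+72) + (9t^3+4t^2-67t-78)
  4t^4+4t^3-44t^2-36t+72 = ((4/9)t+20/81)(9t^3+4t^2-67t-78) + (-(1232/81)t^2+(1232/81)t+2464/27)
  9t^3+4t^2-67t-78 = (-(729/1232)t-1053/1232)(-(1232/81)t^2+(1232/81)t+2464/27) + (0)
Last nonzero remainder: -(1232/81)t^2+(1232/81)t+2464/27. Dividing through by -1232/81 gives the monic gcd t^2-t-6.
Then lcm(f, g) = f·g / gcd(f, g); expanding and making the result monic gives the answer.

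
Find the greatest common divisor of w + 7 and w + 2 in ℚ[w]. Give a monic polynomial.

1

Repeated division with remainder:
  w + 7 = (w + 2) + (5)
  w + 2 = ((1/5)w + 2/5)(5) + (0)
The last nonzero remainder is the constant 5, so the polynomials are coprime and gcd = 1.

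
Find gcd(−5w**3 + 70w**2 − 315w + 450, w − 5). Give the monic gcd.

By polynomial division,
  −5w**3 + 70w**2 − 315w + 450 = (−5w**2 + 45w − 90)(w − 5) + (0)
The last nonzero remainder w − 5 is already monic.

w − 5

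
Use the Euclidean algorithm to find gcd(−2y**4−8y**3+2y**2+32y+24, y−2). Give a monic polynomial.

Repeated division with remainder:
  −2y**4−8y**3+2y**2+32y+24 = (−2y**3−12y**2−22y−12)(y−2) + (0)
The last nonzero remainder y−2 is already monic.

y−2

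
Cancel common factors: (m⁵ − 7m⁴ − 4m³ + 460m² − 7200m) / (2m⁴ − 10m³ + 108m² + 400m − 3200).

(m³ − m² − 90m)/(2m² + 2m − 40)

Apply the Euclidean algorithm:
  m⁵ − 7m⁴ − 4m³ + 460m² − 7200m = ((1/2)m − 1)(2m⁴ − 10m³ + 108m² + 400m − 3200) + (−68m³ + 368m² − 5200m − 3200)
  2m⁴ − 10m³ + 108m² + 400m − 3200 = (−(1/34)m − 7/578)(−68m³ + 368m² − 5200m − 3200) + (−(11700/289)m² + (70200/289)m − 936000/289)
  −68m³ + 368m² − 5200m − 3200 = ((4913/2925)m + 578/585)(−(11700/289)m² + (70200/289)m − 936000/289) + (0)
Last nonzero remainder: −(11700/289)m² + (70200/289)m − 936000/289. Dividing through by −11700/289 gives the monic gcd m² − 6m + 80.
Cancel m² − 6m + 80 from numerator and denominator to get the reduced form.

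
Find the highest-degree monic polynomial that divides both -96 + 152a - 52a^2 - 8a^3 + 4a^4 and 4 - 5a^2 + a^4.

2 - 3a + a^2

By polynomial division,
  4a^4 - 8a^3 - 52a^2 + 152a - 96 = (4)(a^4 - 5a^2 + 4) + (-8a^3 - 32a^2 + 152a - 112)
  a^4 - 5a^2 + 4 = (-(1/8)a + 1/2)(-8a^3 - 32a^2 + 152a - 112) + (30a^2 - 90a + 60)
  -8a^3 - 32a^2 + 152a - 112 = (-(4/15)a - 28/15)(30a^2 - 90a + 60) + (0)
Last nonzero remainder: 30a^2 - 90a + 60. Dividing through by 30 gives the monic gcd a^2 - 3a + 2.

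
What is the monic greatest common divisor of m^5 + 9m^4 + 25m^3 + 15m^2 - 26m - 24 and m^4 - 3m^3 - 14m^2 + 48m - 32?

m^2 + 3m - 4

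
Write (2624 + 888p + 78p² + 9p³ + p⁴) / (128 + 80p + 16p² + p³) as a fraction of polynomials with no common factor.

(82 - 3p + p²)/(4 + p)

Euclidean algorithm in ℚ[p]:
  p⁴ + 9p³ + 78p² + 888p + 2624 = (p - 7)(p³ + 16p² + 80p + 128) + (110p² + 1320p + 3520)
  p³ + 16p² + 80p + 128 = ((1/110)p + 2/55)(110p² + 1320p + 3520) + (0)
Last nonzero remainder: 110p² + 1320p + 3520. Dividing through by 110 gives the monic gcd p² + 12p + 32.
Cancel p² + 12p + 32 from numerator and denominator to get the reduced form.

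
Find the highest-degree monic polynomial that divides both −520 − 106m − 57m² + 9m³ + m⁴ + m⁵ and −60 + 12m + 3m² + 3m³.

Euclidean algorithm in ℚ[m]:
  m⁵ + m⁴ + 9m³ − 57m² − 106m − 520 = ((1/3)m² + 5/3)(3m³ + 3m² + 12m − 60) + (−42m² − 126m − 420)
  3m³ + 3m² + 12m − 60 = (−(1/14)m + 1/7)(−42m² − 126m − 420) + (0)
Last nonzero remainder: −42m² − 126m − 420. Dividing through by −42 gives the monic gcd m² + 3m + 10.

10 + 3m + m²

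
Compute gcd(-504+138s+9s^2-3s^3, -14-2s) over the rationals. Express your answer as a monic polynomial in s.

Euclidean algorithm in ℚ[s]:
  -3s^3+9s^2+138s-504 = ((3/2)s^2-15s+36)(-2s-14) + (0)
Last nonzero remainder: -2s-14. Dividing through by -2 gives the monic gcd s+7.

7+s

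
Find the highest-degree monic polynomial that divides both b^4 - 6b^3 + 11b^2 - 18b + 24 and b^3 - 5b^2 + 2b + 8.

b^2 - 6b + 8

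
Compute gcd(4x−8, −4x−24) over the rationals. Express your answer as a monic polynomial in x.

1

Repeated division with remainder:
  4x−8 = (−1)(−4x−24) + (−32)
  −4x−24 = ((1/8)x+3/4)(−32) + (0)
The last nonzero remainder is the constant −32, so the polynomials are coprime and gcd = 1.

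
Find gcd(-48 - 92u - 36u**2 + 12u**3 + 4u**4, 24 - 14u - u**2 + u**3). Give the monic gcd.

-12 + u + u**2

Apply the Euclidean algorithm:
  4u**4 + 12u**3 - 36u**2 - 92u - 48 = (4u + 16)(u**3 - u**2 - 14u + 24) + (36u**2 + 36u - 432)
  u**3 - u**2 - 14u + 24 = ((1/36)u - 1/18)(36u**2 + 36u - 432) + (0)
Last nonzero remainder: 36u**2 + 36u - 432. Dividing through by 36 gives the monic gcd u**2 + u - 12.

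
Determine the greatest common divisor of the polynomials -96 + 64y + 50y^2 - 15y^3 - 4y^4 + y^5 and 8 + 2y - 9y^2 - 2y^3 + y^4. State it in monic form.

Euclidean algorithm in ℚ[y]:
  y^5 - 4y^4 - 15y^3 + 50y^2 + 64y - 96 = (y - 2)(y^4 - 2y^3 - 9y^2 + 2y + 8) + (-10y^3 + 30y^2 + 60y - 80)
  y^4 - 2y^3 - 9y^2 + 2y + 8 = (-(1/10)y - 1/10)(-10y^3 + 30y^2 + 60y - 80) + (0)
Last nonzero remainder: -10y^3 + 30y^2 + 60y - 80. Dividing through by -10 gives the monic gcd y^3 - 3y^2 - 6y + 8.

8 - 6y - 3y^2 + y^3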